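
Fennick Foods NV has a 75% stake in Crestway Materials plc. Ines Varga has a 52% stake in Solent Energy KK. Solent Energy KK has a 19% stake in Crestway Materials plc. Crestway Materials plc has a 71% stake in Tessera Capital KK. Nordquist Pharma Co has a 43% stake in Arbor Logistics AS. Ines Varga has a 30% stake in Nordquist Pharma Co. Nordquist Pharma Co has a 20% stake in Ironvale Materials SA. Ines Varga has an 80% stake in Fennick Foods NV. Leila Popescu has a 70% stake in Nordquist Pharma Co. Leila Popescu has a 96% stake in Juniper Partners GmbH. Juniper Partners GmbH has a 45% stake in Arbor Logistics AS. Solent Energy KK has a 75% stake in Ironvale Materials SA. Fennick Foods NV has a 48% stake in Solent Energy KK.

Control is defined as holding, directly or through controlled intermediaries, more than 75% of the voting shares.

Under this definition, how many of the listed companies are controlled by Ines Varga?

Ines holds 80% of Fennick, so Ines controls Fennick.
Fennick and Ines together hold 48% + 52% = 100% of Solent, so Ines controls Solent.
Fennick and Solent together hold 75% + 19% = 94% of Crestway, so Ines controls Crestway.
No other company's threshold is met.
Ines controls 3 companies.

3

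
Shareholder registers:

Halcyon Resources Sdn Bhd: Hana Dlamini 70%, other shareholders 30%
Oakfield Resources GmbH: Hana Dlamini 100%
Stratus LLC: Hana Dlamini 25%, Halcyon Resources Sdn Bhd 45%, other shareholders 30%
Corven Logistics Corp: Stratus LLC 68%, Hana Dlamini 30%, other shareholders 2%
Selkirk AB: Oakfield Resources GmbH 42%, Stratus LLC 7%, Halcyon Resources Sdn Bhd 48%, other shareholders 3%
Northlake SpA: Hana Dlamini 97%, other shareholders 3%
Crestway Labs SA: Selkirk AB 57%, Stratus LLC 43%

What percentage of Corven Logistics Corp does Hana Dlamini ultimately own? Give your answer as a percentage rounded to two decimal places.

68.42%

Hana reaches Corven along 3 paths.
Via Stratus: 25% × 68% = 17%.
Via Halcyon → Stratus: 70% × 45% × 68% = 21.42%.
Direct stake: 30% = 30%.
Total: 17% + 21.42% + 30% = 68.42%.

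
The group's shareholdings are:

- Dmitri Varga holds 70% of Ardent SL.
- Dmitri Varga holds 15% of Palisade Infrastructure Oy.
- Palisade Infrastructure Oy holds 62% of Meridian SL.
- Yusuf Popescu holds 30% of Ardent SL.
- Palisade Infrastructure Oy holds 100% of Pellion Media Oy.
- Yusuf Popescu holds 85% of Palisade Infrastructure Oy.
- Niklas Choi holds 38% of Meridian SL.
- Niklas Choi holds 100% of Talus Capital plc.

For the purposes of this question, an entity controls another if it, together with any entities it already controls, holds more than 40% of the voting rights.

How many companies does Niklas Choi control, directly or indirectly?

Niklas holds 100% of Talus, so Niklas controls Talus.
No other company's threshold is met.
Niklas controls 1 company.

1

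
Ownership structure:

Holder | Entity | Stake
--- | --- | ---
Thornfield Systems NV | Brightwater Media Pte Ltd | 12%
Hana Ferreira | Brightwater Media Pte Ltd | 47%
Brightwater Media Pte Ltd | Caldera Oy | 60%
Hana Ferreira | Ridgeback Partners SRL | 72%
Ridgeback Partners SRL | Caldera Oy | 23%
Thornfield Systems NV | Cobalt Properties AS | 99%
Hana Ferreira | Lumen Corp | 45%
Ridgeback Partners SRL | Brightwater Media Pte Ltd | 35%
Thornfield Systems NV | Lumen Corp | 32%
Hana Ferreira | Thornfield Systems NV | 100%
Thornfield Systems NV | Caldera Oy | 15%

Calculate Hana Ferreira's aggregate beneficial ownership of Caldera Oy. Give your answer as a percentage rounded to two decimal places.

Hana reaches Caldera along 5 paths.
Via Ridgeback: 72% × 23% = 16.56%.
Via Thornfield: 100% × 15% = 15%.
Via Brightwater: 47% × 60% = 28.2%.
Via Ridgeback → Brightwater: 72% × 35% × 60% = 15.12%.
Via Thornfield → Brightwater: 100% × 12% × 60% = 7.2%.
Total: 16.56% + 15% + 28.2% + 15.12% + 7.2% = 82.08%.

82.08%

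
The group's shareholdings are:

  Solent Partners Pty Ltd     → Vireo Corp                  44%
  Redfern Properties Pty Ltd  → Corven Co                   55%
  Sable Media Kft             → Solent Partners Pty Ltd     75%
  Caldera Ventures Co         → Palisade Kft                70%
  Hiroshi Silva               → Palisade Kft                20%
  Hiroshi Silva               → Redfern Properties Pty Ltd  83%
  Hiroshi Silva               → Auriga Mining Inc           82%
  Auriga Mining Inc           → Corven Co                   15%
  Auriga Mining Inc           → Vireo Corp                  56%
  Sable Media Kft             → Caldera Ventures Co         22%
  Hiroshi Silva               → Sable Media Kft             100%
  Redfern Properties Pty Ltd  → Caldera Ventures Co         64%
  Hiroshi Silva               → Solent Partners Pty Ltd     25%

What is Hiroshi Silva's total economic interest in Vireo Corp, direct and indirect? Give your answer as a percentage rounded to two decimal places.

89.92%

Hiroshi reaches Vireo along 3 paths.
Via Auriga: 82% × 56% = 45.92%.
Via Solent: 25% × 44% = 11%.
Via Sable → Solent: 100% × 75% × 44% = 33%.
Total: 45.92% + 11% + 33% = 89.92%.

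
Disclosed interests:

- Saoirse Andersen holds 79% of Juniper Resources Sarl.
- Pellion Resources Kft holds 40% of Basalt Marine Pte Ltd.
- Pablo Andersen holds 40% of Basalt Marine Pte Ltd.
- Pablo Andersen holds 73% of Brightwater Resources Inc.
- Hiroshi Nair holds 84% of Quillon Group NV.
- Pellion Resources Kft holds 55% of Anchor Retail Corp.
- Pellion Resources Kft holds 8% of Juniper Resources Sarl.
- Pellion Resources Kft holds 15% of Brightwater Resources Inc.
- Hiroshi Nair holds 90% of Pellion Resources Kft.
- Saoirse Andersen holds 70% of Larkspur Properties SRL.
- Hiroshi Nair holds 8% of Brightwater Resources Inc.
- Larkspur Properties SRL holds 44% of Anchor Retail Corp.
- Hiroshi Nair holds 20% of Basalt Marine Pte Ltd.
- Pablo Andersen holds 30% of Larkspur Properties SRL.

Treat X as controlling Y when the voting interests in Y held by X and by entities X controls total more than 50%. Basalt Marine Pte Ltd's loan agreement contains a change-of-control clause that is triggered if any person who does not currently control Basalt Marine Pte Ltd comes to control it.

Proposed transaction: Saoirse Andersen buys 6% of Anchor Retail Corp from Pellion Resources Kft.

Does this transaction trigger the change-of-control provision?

The purchase adds only to Saoirse's holdings (Pellion's stake shrinks), so Saoirse is the only person who could newly come to control Basalt.
Saoirse holds 70% of Larkspur, so Saoirse controls Larkspur.
Saoirse holds 79% of Juniper, so Saoirse controls Juniper.
Neither Saoirse nor any entity Saoirse controls holds any voting interest in Basalt.
So before the transaction, Saoirse does not control Basalt.
After the purchase, Saoirse holds 6% of Anchor directly, and Pellion's stake falls to 49%.
Saoirse's side now holds 44% + 6% = 50% of Anchor, not > 50%, so Saoirse still does not control Anchor.
After the transaction, neither Saoirse nor any entity Saoirse controls holds a voting interest in Basalt, so Saoirse still does not control it.
No new person acquires control, so the clause is not triggered.

No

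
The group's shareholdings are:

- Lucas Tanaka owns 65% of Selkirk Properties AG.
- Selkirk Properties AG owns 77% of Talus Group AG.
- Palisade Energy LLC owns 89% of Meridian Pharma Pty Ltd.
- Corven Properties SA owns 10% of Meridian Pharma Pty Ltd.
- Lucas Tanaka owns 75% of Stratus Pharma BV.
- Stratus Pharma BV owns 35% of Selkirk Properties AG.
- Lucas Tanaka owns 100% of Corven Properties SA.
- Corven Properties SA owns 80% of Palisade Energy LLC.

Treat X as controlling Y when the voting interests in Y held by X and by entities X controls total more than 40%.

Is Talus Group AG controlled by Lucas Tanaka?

Yes

Lucas holds 75% of Stratus, so Lucas controls Stratus.
Stratus and Lucas together hold 35% + 65% = 100% of Selkirk, so Lucas controls Selkirk.
Selkirk holds 77% of Talus, so Lucas controls Talus.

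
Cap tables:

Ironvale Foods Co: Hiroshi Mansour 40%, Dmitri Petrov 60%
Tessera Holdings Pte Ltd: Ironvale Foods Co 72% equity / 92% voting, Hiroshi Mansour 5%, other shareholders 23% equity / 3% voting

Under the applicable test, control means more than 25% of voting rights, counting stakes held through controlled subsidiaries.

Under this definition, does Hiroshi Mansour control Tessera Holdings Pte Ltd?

Hiroshi holds 40% of Ironvale, so Hiroshi controls Ironvale.
Ironvale and Hiroshi together hold 92% + 5% = 97% of Tessera, so Hiroshi controls Tessera.

Yes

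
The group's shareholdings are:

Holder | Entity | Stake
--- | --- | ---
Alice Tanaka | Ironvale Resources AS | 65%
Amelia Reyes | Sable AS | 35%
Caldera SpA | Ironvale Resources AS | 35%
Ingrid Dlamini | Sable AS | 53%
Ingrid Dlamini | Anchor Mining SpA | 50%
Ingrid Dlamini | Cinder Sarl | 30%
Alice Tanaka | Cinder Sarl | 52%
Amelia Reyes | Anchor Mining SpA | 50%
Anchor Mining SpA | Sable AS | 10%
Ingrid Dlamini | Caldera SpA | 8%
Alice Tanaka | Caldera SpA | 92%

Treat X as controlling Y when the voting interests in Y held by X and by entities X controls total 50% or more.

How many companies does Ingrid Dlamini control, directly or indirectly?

Ingrid holds 50% of Anchor, so Ingrid controls Anchor.
Ingrid and Anchor together hold 53% + 10% = 63% of Sable, so Ingrid controls Sable.
No other company's threshold is met.
Ingrid controls 2 companies.

2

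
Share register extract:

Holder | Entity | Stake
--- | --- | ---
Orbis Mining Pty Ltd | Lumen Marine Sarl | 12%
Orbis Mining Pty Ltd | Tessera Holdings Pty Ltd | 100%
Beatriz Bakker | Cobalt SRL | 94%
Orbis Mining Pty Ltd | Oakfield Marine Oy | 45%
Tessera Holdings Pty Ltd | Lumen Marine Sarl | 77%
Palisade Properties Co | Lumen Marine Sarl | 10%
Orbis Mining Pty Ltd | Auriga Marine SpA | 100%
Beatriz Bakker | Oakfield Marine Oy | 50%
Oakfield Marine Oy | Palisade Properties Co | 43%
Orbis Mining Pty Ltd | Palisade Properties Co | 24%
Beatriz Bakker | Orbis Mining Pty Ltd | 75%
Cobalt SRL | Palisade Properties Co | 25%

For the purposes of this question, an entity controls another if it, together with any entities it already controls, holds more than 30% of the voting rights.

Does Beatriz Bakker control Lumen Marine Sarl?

Yes

Beatriz holds 94% of Cobalt, so Beatriz controls Cobalt.
Beatriz holds 75% of Orbis, so Beatriz controls Orbis.
Orbis and Beatriz together hold 45% + 50% = 95% of Oakfield, so Beatriz controls Oakfield.
Cobalt and Orbis and Oakfield together hold 25% + 24% + 43% = 92% of Palisade, so Beatriz controls Palisade.
Orbis holds 100% of Tessera, so Beatriz controls Tessera.
Tessera and Palisade and Orbis together hold 77% + 10% + 12% = 99% of Lumen, so Beatriz controls Lumen.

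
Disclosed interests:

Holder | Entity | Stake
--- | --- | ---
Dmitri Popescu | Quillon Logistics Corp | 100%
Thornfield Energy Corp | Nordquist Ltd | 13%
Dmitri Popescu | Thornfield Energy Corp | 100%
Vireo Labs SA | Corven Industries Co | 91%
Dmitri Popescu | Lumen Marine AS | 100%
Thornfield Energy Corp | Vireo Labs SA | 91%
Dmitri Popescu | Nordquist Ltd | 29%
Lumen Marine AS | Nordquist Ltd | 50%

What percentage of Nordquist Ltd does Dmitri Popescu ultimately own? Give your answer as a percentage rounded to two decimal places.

Dmitri reaches Nordquist along 3 paths.
Via Lumen: 100% × 50% = 50%.
Direct stake: 29% = 29%.
Via Thornfield: 100% × 13% = 13%.
Total: 50% + 29% + 13% = 92%.
Rounded: 92.00%.

92.00%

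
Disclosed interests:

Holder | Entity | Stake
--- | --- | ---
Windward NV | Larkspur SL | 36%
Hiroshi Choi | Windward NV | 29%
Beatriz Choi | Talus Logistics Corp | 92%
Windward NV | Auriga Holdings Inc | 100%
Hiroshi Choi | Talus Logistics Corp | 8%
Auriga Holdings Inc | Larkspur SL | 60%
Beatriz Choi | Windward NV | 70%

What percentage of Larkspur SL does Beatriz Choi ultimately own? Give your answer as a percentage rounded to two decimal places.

Beatriz reaches Larkspur along 2 paths.
Via Windward → Auriga: 70% × 100% × 60% = 42%.
Via Windward: 70% × 36% = 25.2%.
Total: 42% + 25.2% = 67.2%.
Rounded: 67.20%.

67.20%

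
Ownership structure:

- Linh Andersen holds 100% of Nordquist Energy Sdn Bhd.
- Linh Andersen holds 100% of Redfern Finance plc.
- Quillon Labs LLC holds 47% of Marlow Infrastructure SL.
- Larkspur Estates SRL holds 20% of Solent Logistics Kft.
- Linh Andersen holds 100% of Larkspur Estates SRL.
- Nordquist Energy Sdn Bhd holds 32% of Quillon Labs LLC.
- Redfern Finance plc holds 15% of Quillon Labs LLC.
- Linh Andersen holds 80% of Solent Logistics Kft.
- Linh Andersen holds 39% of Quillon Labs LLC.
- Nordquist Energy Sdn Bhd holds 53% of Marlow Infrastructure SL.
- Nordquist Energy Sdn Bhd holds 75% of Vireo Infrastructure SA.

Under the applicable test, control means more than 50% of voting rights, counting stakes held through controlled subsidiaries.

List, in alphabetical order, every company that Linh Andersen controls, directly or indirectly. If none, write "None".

Larkspur Estates SRL, Marlow Infrastructure SL, Nordquist Energy Sdn Bhd, Quillon Labs LLC, Redfern Finance plc, Solent Logistics Kft, Vireo Infrastructure SA

Linh holds 100% of Nordquist, so Linh controls Nordquist.
Linh holds 100% of Redfern, so Linh controls Redfern.
Linh holds 100% of Larkspur, so Linh controls Larkspur.
Redfern and Nordquist and Linh together hold 15% + 32% + 39% = 86% of Quillon, so Linh controls Quillon.
Nordquist holds 75% of Vireo, so Linh controls Vireo.
Larkspur and Linh together hold 20% + 80% = 100% of Solent, so Linh controls Solent.
Nordquist and Quillon together hold 53% + 47% = 100% of Marlow, so Linh controls Marlow.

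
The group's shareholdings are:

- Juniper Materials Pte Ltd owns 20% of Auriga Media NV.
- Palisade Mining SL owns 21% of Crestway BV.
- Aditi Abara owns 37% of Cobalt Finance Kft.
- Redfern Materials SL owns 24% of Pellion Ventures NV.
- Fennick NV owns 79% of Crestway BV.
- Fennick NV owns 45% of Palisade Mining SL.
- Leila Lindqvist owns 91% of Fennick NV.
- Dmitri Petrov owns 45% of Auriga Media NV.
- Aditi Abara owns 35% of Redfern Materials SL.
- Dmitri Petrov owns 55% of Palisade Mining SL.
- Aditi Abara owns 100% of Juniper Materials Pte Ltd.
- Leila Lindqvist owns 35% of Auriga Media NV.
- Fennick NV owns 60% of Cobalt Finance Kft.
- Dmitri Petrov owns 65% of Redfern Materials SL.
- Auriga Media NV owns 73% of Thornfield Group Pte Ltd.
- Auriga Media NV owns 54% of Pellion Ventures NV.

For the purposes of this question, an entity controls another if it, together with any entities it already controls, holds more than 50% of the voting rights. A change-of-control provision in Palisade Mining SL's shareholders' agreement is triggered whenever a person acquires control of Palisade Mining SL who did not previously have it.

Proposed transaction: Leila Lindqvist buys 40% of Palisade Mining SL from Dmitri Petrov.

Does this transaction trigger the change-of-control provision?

The purchase adds only to Leila's holdings (Dmitri's stake shrinks), so Leila is the only person who could newly come to control Palisade.
Leila holds 91% of Fennick, so Leila controls Fennick.
Fennick holds 60% of Cobalt, so Leila controls Cobalt.
Fennick holds 79% of Crestway, so Leila controls Crestway.
In Palisade, Leila's side holds only 45%, not > 50%.
So before the transaction, Leila does not control Palisade.
After the purchase, Leila holds 40% of Palisade directly, and Dmitri's stake falls to 15%.
Fennick and Leila together hold 45% + 40% = 85% of Palisade, so Leila controls Palisade.
Leila did not control Palisade before and does after, so the clause is triggered.

Yes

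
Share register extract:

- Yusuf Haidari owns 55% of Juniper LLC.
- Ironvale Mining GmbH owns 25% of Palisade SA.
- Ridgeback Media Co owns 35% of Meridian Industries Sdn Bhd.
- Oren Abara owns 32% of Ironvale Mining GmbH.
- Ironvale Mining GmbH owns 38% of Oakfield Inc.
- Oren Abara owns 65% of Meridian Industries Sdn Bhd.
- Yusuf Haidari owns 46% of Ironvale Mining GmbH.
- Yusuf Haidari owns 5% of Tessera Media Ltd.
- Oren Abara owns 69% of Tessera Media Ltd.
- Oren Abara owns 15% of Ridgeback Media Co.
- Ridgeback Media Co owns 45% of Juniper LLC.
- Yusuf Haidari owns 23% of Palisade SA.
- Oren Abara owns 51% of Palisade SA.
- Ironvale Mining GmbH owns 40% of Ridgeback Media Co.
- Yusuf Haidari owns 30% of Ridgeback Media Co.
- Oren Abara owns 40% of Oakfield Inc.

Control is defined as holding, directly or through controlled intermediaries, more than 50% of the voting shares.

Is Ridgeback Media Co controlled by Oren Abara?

Oren holds 69% of Tessera, so Oren controls Tessera.
Oren holds 51% of Palisade, so Oren controls Palisade.
Oren holds 65% of Meridian, so Oren controls Meridian.
In Ridgeback, Oren's side holds only 15%, not > 50%.
So Oren does not control Ridgeback.

No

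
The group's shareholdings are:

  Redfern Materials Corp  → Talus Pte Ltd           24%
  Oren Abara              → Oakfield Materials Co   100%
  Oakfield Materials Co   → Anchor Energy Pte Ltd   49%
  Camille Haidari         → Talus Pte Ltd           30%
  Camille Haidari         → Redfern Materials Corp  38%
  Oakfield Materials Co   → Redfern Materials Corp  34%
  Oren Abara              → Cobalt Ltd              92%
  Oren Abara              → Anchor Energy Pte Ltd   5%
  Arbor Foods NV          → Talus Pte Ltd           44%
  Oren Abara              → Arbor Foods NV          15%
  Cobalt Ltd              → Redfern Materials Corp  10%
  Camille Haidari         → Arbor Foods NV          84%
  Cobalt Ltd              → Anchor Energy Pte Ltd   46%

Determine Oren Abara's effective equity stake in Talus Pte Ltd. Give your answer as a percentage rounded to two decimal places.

16.97%

Oren reaches Talus along 3 paths.
Via Oakfield → Redfern: 100% × 34% × 24% = 8.16%.
Via Cobalt → Redfern: 92% × 10% × 24% = 2.208%.
Via Arbor: 15% × 44% = 6.6%.
Total: 8.16% + 2.208% + 6.6% = 16.968%.
Rounded: 16.97%.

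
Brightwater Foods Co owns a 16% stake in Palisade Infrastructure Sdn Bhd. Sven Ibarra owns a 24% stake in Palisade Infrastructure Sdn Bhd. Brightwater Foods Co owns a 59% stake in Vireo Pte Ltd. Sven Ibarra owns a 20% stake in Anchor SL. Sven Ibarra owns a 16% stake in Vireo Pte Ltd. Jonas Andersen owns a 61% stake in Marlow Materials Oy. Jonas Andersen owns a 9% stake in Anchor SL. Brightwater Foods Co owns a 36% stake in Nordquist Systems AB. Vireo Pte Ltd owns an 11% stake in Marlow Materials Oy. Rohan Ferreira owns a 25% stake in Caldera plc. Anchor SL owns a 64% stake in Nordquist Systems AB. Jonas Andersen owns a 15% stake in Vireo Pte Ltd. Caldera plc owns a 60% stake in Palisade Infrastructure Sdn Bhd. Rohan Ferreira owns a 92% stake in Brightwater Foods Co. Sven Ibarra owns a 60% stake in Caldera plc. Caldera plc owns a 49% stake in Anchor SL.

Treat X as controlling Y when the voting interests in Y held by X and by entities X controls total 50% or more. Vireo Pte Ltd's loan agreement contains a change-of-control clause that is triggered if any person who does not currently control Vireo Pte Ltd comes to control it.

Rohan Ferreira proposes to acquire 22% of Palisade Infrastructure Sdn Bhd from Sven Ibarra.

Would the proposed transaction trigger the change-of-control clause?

No

The purchase adds only to Rohan's holdings (Sven's stake shrinks), so Rohan is the only person who could newly come to control Vireo.
Rohan holds 92% of Brightwater, so Rohan controls Brightwater.
Brightwater holds 59% of Vireo, so Rohan controls Vireo.
So Rohan already controls Vireo before the transaction.
After the purchase, Rohan holds 22% of Palisade directly, and Sven's stake falls to 2%.
Rohan controlled Vireo already, so this is not a new person acquiring control; every other person's position is unchanged or reduced.
No new person acquires control, so the clause is not triggered.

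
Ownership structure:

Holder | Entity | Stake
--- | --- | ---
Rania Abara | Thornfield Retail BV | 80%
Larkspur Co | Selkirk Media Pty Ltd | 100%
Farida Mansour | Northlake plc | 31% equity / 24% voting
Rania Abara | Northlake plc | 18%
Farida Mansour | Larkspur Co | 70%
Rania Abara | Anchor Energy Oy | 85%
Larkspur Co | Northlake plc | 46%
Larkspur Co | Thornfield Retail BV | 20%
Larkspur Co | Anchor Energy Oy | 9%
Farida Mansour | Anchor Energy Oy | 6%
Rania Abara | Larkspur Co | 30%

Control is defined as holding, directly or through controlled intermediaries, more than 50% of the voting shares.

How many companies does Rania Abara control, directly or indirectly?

Rania holds 85% of Anchor, so Rania controls Anchor.
Rania holds 80% of Thornfield, so Rania controls Thornfield.
No other company's threshold is met.
Rania controls 2 companies.

2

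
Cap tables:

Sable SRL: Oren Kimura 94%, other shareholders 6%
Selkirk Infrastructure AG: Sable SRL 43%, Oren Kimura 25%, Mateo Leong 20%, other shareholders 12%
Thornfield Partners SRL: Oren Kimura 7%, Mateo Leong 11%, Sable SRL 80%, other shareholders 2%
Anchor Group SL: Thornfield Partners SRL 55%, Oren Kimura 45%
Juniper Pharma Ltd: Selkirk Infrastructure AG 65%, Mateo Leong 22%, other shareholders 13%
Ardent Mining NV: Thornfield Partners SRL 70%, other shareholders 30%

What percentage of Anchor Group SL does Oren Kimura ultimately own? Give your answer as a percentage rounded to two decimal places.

90.21%

Oren reaches Anchor along 3 paths.
Via Thornfield: 7% × 55% = 3.85%.
Via Sable → Thornfield: 94% × 80% × 55% = 41.36%.
Direct stake: 45% = 45%.
Total: 3.85% + 41.36% + 45% = 90.21%.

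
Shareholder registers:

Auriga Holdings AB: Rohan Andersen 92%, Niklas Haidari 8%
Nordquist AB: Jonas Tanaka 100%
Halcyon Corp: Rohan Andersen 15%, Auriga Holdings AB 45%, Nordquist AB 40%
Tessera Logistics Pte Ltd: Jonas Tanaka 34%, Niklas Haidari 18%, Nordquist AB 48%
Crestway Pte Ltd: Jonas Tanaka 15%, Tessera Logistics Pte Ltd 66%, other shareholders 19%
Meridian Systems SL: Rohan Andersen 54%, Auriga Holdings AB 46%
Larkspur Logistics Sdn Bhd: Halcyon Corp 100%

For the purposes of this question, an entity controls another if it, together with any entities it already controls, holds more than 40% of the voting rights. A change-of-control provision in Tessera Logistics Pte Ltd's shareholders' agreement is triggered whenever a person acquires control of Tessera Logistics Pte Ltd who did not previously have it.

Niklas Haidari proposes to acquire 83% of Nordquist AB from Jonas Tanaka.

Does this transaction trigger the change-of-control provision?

Yes

The purchase adds only to Niklas's holdings (Jonas's stake shrinks), so Niklas is the only person who could newly come to control Tessera.
Niklas's largest direct stake is 18% in Tessera, which does not meet the threshold, so Niklas controls no company.
In Tessera, Niklas's side holds only 18%, not > 40%.
So before the transaction, Niklas does not control Tessera.
After the purchase, Niklas holds 83% of Nordquist directly, and Jonas's stake falls to 17%.
Niklas holds 83% of Nordquist, so Niklas controls Nordquist.
Niklas and Nordquist together hold 18% + 48% = 66% of Tessera, so Niklas controls Tessera.
Niklas did not control Tessera before and does after, so the clause is triggered.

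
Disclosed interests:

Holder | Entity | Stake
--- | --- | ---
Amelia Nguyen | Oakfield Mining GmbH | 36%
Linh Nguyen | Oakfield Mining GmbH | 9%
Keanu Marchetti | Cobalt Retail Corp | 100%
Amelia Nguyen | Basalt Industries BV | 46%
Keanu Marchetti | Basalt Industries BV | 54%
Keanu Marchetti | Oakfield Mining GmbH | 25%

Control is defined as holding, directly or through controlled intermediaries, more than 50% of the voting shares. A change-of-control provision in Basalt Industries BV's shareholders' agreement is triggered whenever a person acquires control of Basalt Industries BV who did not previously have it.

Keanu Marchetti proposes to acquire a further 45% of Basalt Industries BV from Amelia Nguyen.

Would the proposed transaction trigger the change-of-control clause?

No

The purchase adds only to Keanu's holdings (Amelia's stake shrinks), so Keanu is the only person who could newly come to control Basalt.
Keanu holds 54% of Basalt, so Keanu controls Basalt.
So Keanu already controls Basalt before the transaction.
After the purchase, Keanu's direct stake in Basalt rises to 54% + 45% = 99%, and Amelia's stake falls to 1%.
Keanu controlled Basalt already, so this is not a new person acquiring control; every other person's position is unchanged or reduced.
No new person acquires control, so the clause is not triggered.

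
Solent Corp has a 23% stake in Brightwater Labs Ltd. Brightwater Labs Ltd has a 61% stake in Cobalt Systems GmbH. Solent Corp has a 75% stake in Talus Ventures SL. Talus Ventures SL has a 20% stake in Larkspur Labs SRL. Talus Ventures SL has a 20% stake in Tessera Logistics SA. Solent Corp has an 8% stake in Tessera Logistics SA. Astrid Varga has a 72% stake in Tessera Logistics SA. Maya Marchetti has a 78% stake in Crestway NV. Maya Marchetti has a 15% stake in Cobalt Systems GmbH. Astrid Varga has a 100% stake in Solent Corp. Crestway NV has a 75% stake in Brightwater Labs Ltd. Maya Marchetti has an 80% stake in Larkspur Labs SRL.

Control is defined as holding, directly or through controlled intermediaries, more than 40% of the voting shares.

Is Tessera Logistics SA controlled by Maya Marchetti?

Maya holds 78% of Crestway, so Maya controls Crestway.
Crestway holds 75% of Brightwater, so Maya controls Brightwater.
Maya holds 80% of Larkspur, so Maya controls Larkspur.
Maya and Brightwater together hold 15% + 61% = 76% of Cobalt, so Maya controls Cobalt.
Neither Maya nor any entity Maya controls holds any voting interest in Tessera.
So Maya does not control Tessera.

No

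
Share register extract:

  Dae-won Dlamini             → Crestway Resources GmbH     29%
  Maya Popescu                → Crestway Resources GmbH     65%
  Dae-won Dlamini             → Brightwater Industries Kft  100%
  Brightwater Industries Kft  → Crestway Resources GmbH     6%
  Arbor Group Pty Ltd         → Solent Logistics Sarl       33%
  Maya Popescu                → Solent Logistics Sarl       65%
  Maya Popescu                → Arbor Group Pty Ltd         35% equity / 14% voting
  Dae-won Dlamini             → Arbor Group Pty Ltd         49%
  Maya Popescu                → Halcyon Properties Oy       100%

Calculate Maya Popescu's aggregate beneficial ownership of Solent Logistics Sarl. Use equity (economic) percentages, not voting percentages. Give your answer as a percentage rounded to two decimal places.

Maya reaches Solent along 2 paths.
Via Arbor: 35% × 33% = 11.55%.
Direct stake: 65% = 65%.
Total: 11.55% + 65% = 76.55%.

76.55%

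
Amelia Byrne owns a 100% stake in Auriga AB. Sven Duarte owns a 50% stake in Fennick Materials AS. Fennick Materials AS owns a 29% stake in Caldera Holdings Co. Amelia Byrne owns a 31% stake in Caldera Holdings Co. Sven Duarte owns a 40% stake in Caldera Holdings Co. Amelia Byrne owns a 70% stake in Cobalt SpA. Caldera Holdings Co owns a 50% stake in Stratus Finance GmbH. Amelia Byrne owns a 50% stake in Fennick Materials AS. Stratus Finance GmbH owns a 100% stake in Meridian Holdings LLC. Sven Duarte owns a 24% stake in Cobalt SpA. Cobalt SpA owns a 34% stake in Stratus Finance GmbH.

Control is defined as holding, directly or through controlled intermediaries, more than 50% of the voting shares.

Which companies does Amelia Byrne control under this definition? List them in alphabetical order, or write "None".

Amelia holds 70% of Cobalt, so Amelia controls Cobalt.
Amelia holds 100% of Auriga, so Amelia controls Auriga.
No other company's threshold is met.

Auriga AB, Cobalt SpA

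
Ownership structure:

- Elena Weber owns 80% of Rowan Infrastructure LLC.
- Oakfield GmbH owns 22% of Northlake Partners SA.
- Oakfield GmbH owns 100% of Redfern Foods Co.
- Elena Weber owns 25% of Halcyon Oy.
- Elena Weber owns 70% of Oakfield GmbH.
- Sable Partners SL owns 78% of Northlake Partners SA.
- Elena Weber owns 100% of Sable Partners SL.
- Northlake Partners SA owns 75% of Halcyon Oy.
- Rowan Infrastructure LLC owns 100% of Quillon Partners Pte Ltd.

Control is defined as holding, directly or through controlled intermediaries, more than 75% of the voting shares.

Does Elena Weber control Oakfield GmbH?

No

Elena holds 100% of Sable, so Elena controls Sable.
Elena holds 80% of Rowan, so Elena controls Rowan.
Sable holds 78% of Northlake, so Elena controls Northlake.
Rowan holds 100% of Quillon, so Elena controls Quillon.
Elena and Northlake together hold 25% + 75% = 100% of Halcyon, so Elena controls Halcyon.
In Oakfield, Elena's side holds only 70%, not > 75%.
So Elena does not control Oakfield.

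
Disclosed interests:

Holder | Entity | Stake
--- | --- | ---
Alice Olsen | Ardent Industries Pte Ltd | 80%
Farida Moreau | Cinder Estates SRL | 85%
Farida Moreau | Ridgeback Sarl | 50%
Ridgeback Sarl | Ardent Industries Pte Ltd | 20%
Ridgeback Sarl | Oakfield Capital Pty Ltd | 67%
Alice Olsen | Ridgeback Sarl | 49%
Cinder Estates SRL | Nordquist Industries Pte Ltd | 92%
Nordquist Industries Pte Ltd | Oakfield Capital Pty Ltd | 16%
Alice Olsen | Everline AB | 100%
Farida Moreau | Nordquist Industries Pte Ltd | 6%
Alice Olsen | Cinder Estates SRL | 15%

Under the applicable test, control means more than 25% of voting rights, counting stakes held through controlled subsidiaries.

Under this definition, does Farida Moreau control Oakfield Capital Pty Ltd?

Farida holds 50% of Ridgeback, so Farida controls Ridgeback.
Farida holds 85% of Cinder, so Farida controls Cinder.
Cinder and Farida together hold 92% + 6% = 98% of Nordquist, so Farida controls Nordquist.
Nordquist and Ridgeback together hold 16% + 67% = 83% of Oakfield, so Farida controls Oakfield.

Yes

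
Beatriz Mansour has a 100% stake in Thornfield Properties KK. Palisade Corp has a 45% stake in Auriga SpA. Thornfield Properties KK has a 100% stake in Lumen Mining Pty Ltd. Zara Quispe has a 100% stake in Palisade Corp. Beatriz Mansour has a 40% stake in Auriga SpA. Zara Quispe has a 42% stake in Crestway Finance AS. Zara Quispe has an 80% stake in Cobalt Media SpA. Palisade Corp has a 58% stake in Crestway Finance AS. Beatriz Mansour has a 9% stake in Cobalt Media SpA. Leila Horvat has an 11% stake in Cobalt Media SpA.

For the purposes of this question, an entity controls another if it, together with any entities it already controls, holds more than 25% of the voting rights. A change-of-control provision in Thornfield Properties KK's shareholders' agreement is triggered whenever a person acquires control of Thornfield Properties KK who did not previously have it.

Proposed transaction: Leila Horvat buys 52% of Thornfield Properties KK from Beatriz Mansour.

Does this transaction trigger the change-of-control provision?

Yes

The purchase adds only to Leila's holdings (Beatriz's stake shrinks), so Leila is the only person who could newly come to control Thornfield.
Leila's largest direct stake is 11% in Cobalt, which does not meet the threshold, so Leila controls no company.
Neither Leila nor any entity Leila controls holds any voting interest in Thornfield.
So before the transaction, Leila does not control Thornfield.
After the purchase, Leila holds 52% of Thornfield directly, and Beatriz's stake falls to 48%.
Leila holds 52% of Thornfield, so Leila controls Thornfield.
Leila did not control Thornfield before and does after, so the clause is triggered.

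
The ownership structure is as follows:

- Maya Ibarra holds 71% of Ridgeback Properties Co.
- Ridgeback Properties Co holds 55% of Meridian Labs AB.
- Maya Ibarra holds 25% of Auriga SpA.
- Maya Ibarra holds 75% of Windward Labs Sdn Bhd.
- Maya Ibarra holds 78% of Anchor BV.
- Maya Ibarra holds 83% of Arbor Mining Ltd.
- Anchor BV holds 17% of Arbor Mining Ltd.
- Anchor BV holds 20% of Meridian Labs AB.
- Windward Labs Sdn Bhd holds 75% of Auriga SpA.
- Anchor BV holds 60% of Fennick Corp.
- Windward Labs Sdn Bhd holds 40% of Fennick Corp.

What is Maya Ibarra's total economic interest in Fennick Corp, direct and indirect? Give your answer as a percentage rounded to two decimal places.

Maya reaches Fennick along 2 paths.
Via Anchor: 78% × 60% = 46.8%.
Via Windward: 75% × 40% = 30%.
Total: 46.8% + 30% = 76.8%.
Rounded: 76.80%.

76.80%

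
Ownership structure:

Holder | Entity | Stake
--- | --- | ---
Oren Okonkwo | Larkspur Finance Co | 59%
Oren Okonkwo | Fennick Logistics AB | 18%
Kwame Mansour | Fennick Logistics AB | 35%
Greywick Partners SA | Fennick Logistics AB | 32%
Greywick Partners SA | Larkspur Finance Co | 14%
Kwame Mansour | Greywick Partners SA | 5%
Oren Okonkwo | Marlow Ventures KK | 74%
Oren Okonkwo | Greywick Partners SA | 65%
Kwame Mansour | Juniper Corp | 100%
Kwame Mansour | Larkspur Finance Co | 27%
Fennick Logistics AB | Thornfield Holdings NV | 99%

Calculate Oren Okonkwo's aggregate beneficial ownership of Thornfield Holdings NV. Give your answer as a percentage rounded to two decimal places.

38.41%

Oren reaches Thornfield along 2 paths.
Via Fennick: 18% × 99% = 17.82%.
Via Greywick → Fennick: 65% × 32% × 99% = 20.592%.
Total: 17.82% + 20.592% = 38.412%.
Rounded: 38.41%.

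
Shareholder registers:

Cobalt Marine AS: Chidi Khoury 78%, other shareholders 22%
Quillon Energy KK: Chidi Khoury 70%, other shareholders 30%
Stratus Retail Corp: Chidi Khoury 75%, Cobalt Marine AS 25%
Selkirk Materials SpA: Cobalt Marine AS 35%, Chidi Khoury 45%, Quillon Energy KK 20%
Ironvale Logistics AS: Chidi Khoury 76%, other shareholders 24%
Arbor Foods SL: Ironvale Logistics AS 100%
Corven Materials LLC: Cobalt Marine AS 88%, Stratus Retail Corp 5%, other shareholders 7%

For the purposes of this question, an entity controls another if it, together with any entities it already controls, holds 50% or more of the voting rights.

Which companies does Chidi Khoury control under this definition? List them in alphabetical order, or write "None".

Chidi holds 78% of Cobalt, so Chidi controls Cobalt.
Chidi holds 70% of Quillon, so Chidi controls Quillon.
Chidi and Cobalt together hold 75% + 25% = 100% of Stratus, so Chidi controls Stratus.
Cobalt and Chidi and Quillon together hold 35% + 45% + 20% = 100% of Selkirk, so Chidi controls Selkirk.
Chidi holds 76% of Ironvale, so Chidi controls Ironvale.
Ironvale holds 100% of Arbor, so Chidi controls Arbor.
Cobalt and Stratus together hold 88% + 5% = 93% of Corven, so Chidi controls Corven.

Arbor Foods SL, Cobalt Marine AS, Corven Materials LLC, Ironvale Logistics AS, Quillon Energy KK, Selkirk Materials SpA, Stratus Retail Corp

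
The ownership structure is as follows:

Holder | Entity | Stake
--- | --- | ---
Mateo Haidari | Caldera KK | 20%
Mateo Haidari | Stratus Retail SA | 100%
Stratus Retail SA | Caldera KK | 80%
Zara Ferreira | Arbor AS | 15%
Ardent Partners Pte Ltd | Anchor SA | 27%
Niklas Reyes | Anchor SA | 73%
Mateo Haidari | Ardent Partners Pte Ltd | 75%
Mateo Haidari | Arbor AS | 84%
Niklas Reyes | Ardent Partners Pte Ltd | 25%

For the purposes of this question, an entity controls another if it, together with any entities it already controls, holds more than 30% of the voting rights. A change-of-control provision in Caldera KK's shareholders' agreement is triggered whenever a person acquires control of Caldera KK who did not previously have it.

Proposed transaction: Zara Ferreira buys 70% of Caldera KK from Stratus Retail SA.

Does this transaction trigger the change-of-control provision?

Yes

The purchase adds only to Zara's holdings (Stratus's stake shrinks), so Zara is the only person who could newly come to control Caldera.
Zara's largest direct stake is 15% in Arbor, which does not meet the threshold, so Zara controls no company.
Neither Zara nor any entity Zara controls holds any voting interest in Caldera.
So before the transaction, Zara does not control Caldera.
After the purchase, Zara holds 70% of Caldera directly, and Stratus's stake falls to 10%.
Zara holds 70% of Caldera, so Zara controls Caldera.
Zara did not control Caldera before and does after, so the clause is triggered.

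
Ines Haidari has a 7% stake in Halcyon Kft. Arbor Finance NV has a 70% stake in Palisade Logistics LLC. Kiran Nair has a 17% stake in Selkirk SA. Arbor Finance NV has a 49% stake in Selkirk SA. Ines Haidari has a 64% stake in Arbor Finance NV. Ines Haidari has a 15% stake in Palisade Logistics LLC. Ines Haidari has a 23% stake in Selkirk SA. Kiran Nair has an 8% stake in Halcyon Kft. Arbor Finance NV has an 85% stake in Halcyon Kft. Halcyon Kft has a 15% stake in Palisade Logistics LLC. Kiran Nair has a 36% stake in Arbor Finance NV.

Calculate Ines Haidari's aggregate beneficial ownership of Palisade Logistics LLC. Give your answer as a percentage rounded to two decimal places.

Ines reaches Palisade along 4 paths.
Via Arbor → Halcyon: 64% × 85% × 15% = 8.16%.
Via Halcyon: 7% × 15% = 1.05%.
Via Arbor: 64% × 70% = 44.8%.
Direct stake: 15% = 15%.
Total: 8.16% + 1.05% + 44.8% + 15% = 69.01%.

69.01%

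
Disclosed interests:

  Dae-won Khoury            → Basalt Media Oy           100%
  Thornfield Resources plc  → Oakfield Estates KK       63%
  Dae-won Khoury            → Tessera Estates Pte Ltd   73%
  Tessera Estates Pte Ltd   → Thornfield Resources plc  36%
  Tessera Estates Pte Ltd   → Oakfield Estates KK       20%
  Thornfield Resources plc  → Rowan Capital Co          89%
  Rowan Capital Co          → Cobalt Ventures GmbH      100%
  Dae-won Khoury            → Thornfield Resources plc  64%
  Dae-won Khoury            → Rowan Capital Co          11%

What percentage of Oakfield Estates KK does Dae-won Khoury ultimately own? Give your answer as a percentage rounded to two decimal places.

Dae-won reaches Oakfield along 3 paths.
Via Tessera: 73% × 20% = 14.6%.
Via Tessera → Thornfield: 73% × 36% × 63% = 16.5564%.
Via Thornfield: 64% × 63% = 40.32%.
Total: 14.6% + 16.5564% + 40.32% = 71.4764%.
Rounded: 71.48%.

71.48%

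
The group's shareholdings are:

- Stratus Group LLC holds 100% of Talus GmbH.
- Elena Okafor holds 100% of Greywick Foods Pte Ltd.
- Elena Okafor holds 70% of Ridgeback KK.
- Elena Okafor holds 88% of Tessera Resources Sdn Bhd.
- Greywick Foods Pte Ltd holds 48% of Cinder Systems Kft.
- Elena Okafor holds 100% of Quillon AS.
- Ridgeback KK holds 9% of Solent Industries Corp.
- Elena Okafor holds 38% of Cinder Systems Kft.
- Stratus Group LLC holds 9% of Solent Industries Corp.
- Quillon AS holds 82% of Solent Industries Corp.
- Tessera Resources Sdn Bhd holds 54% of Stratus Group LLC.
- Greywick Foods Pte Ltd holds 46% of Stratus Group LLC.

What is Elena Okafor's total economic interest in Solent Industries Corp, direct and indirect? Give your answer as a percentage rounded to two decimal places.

96.72%

Elena reaches Solent along 4 paths.
Via Ridgeback: 70% × 9% = 6.3%.
Via Tessera → Stratus: 88% × 54% × 9% = 4.2768%.
Via Greywick → Stratus: 100% × 46% × 9% = 4.14%.
Via Quillon: 100% × 82% = 82%.
Total: 6.3% + 4.2768% + 4.14% + 82% = 96.7168%.
Rounded: 96.72%.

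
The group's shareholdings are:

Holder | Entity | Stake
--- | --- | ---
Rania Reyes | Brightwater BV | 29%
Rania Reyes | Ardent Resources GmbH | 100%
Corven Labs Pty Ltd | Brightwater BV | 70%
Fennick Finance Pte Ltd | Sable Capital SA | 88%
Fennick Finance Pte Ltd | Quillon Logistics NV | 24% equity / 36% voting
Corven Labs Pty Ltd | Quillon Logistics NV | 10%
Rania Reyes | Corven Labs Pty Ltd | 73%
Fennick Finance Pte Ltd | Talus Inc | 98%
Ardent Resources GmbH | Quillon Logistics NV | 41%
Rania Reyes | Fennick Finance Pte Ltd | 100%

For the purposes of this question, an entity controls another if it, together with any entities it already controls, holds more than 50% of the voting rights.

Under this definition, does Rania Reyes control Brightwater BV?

Yes

Rania holds 73% of Corven, so Rania controls Corven.
Corven and Rania together hold 70% + 29% = 99% of Brightwater, so Rania controls Brightwater.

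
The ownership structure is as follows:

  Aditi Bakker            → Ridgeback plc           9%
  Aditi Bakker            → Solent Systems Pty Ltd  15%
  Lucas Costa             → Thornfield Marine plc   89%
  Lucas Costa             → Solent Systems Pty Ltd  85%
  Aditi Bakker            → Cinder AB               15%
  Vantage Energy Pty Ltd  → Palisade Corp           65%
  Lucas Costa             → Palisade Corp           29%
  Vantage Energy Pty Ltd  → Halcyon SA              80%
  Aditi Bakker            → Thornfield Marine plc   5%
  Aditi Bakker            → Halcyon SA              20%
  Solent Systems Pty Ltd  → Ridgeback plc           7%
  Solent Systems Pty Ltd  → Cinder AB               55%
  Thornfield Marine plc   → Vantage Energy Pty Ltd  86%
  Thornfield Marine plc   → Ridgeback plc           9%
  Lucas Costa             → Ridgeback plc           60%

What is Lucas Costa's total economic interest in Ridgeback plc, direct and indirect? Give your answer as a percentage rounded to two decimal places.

73.96%

Lucas reaches Ridgeback along 3 paths.
Via Solent: 85% × 7% = 5.95%.
Direct stake: 60% = 60%.
Via Thornfield: 89% × 9% = 8.01%.
Total: 5.95% + 60% + 8.01% = 73.96%.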